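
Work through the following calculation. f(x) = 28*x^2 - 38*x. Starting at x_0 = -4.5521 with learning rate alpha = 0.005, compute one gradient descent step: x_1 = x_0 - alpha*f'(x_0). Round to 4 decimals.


We compute the gradient at x_0 and apply the update.
f'(x) = 56*x - 38
f'(-4.5521) = 56*-4.5521 - 38 = -292.9176
x_1 = -4.5521 - 0.005*-292.9176 = -3.0875


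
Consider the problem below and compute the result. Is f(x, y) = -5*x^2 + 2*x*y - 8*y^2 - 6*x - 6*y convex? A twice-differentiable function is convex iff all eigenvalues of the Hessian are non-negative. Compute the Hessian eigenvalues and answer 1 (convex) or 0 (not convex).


The Hessian of f(x,y) = -5*x^2 + 2*x*y - 8*y^2 - 6*x - 6*y is:
H = [[-10, 2], [2, -16]]
Trace = -10 - 16 = -26
Determinant = -10*-16 - (2)^2 = 156
Discriminant = (-26)^2 - 4*156 = 52.0
Eigenvalues: lambda_1 = -16.6056, lambda_2 = -9.3944
The function is not convex.

0


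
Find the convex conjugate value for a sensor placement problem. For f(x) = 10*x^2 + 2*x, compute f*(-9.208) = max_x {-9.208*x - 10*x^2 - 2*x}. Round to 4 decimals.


f*(y) = sup_x {y*x - a*x^2 - b*x} = sup_x {(y-b)*x - a*x^2}
FOC: (y - b) - 2a*x = 0 => x* = (y - b)/(2a)
x* = (-9.208 - 2)/(2*10) = -0.5604
f*(-9.208) = (y-b)^2/(4a) = (-9.208 - 2)^2/(4*10)
= 125.6193/40 = 3.1405


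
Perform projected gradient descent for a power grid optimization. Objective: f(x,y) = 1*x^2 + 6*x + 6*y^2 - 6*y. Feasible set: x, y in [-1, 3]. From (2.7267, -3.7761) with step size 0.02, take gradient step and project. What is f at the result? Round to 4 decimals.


Step 1: Compute gradient at (2.7267, -3.7761).
grad_x = 2*1*2.7267 + 6 = 11.4534
grad_y = 2*6*-3.7761 - 6 = -51.3132
Step 2: Gradient step.
x_raw = 2.7267 - 0.02*11.4534 = 2.4976
y_raw = -3.7761 - 0.02*-51.3132 = -2.7498
Step 3: Project onto [-1, 3].
x_proj = clip(2.4976) = 2.4976
y_proj = clip(-2.7498) = -1.0
Step 4: Evaluate f.
f(2.4976, -1.0) = 33.224


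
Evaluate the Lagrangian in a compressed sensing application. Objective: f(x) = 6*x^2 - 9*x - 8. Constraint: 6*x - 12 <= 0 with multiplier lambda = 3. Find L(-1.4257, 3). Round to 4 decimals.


Step 1: Evaluate f(x).
f(-1.4257) = 6*(-1.4257)^2 - 9*(-1.4257) - 8 = 17.027
Step 2: Evaluate g(x).
g(-1.4257) = 6*-1.4257 - 12 = -20.5542
Step 3: Compute Lagrangian.
L = 17.027 + 3*-20.5542 = -44.6356


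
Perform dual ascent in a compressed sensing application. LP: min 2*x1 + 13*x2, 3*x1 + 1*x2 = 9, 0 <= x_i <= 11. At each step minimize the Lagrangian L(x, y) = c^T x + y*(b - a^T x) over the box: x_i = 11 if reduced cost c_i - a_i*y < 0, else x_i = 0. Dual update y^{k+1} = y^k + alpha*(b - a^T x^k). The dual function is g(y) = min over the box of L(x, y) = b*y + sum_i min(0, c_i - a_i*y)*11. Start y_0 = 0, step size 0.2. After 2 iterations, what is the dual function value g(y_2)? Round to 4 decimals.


Dual ascent for LP: min 2*x1 + 13*x2, 3*x1 + 1*x2 = 9, 0 <= x_i <= 11
Step 1: y^k = 0.0, reduced costs: (2.0, 13.0)
  x^k = (0.0, 0.0), subgradient = b - a^T x = 9.0
  y^{k+1} = 0.0 + 0.2*9.0 = 1.8
Step 2: y^k = 1.8, reduced costs: (-3.4, 11.2)
  x^k = (11.0, 0.0), subgradient = b - a^T x = -24.0
  y^{k+1} = 1.8 + 0.2*-24.0 = -3.0
Dual objective at y_2 = -3.0: reduced costs (11.0, 16.0), box minimizer x = (0.0, 0.0)
g(y_2) = b*y + (c1 - a1*y)*x1 + (c2 - a2*y)*x2 = 9*(-3.0) + 11.0*0.0 + 16.0*0.0 = -27.0 + 0.0 + 0.0 = -27.0


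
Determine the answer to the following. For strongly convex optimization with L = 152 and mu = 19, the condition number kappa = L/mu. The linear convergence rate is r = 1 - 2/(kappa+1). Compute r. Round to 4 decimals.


Step 1: Compute the condition number.
kappa = L/mu = 152/19 = 8.0
Step 2: Compute the convergence rate.
r = 1 - 2/(kappa + 1) = 1 - 2*mu/(L + mu) = (L - mu)/(L + mu) = 133/171 = 0.7778


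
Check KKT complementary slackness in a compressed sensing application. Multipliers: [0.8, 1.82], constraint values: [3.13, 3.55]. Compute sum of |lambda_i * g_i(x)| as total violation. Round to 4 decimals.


KKT complementary slackness check:
lambda_1 * g_1 = 0.8 * 3.13 = 2.504
lambda_2 * g_2 = 1.82 * 3.55 = 6.461
Total violation = 2.504 + 6.461 = 8.965


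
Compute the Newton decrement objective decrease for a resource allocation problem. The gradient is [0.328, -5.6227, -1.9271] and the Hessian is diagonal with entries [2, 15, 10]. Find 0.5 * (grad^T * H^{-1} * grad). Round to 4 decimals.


Step 1: H is diagonal, so H^(-1) * g = [0.164, -0.3748, -0.1927].
Step 2: g^T H^(-1) g = sum_i g_i^2 / H_ii
  = (0.328)^2/2 + (-5.6227)^2/15 + (-1.9271)^2/10
  = 0.0538 + 2.1077 + 0.3714 = 2.5328
Step 3: Objective decrease = 0.5 * g^T H^(-1) g = 1.2664


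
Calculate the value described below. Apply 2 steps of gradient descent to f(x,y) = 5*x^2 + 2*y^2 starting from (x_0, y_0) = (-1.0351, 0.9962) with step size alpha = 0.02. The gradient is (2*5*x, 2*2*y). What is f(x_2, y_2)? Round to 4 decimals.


Gradient descent on f(x,y) = 5*x^2 + 2*y^2.
Starting point: (-1.0351, 0.9962), alpha = 0.02
Step 1: grad_x = 2*5*-1.0351 = -10.351, grad_y = 2*2*0.9962 = 3.9848
  x_1 = -1.0351 - 0.02*-10.351 = -0.8281
  y_1 = 0.9962 - 0.02*3.9848 = 0.9165
Step 2: grad_x = 2*5*-0.8281 = -8.2808, grad_y = 2*2*0.9165 = 3.666
  x_2 = -0.8281 - 0.02*-8.2808 = -0.6625
  y_2 = 0.9165 - 0.02*3.666 = 0.8432
f(-0.6625, 0.8432) = 5*(-0.6625)^2 + 2*0.8432^2 = 3.6162


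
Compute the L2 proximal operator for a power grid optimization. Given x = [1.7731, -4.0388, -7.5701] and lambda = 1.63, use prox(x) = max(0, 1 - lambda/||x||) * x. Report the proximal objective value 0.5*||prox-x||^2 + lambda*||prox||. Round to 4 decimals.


Step 1: Compute ||x||.
||x|| = 8.7614
Step 2: Compute scaling factor.
scale = max(0, 1 - 1.63/8.7614) = 0.814
Step 3: prox(x) = [1.4432, -3.2874, -6.1617]
||prox(x)|| = 7.1314
Step 4: Proximal objective.
0.5*||prox-x||^2 = 1.3285
lambda*||prox|| = 11.6242
Total = 12.9526


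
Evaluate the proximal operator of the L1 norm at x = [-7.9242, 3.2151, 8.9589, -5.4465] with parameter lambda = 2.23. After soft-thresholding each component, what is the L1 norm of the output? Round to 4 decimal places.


Soft-thresholding with lambda = 2.23:
prox(-7.9242) = sign(-7.9242)*max(|-7.9242| - 2.23, 0) = -5.6942
prox(3.2151) = sign(3.2151)*max(|3.2151| - 2.23, 0) = 0.9851
prox(8.9589) = sign(8.9589)*max(|8.9589| - 2.23, 0) = 6.7289
prox(-5.4465) = sign(-5.4465)*max(|-5.4465| - 2.23, 0) = -3.2165
prox(x) = [-5.6942, 0.9851, 6.7289, -3.2165]
||prox(x)||_1 = 5.6942 + 0.9851 + 6.7289 + 3.2165 = 16.6247


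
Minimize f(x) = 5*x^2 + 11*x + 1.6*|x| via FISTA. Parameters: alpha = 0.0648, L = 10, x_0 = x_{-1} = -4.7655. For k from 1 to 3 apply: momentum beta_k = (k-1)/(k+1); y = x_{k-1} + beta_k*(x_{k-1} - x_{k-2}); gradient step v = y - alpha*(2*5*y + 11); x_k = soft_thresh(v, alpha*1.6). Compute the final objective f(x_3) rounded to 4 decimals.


FISTA on f(x) = 5*x^2 + 11*x + 1.6*|x|
L = 10, alpha = 0.0648
Iteration 1: beta = 0.0, y = -4.7655 + 0.0*(-4.7655 + 4.7655) = -4.7655
  grad(y) = -36.655, v = y - alpha*grad = -2.3903
  prox(v) = soft_thresh(-2.3903, 0.1037) = -2.2866
Iteration 2: beta = 0.3333, y = -2.2866 + 0.3333*(-2.2866 + 4.7655) = -1.4603
  grad(y) = -3.6027, v = y - alpha*grad = -1.2268
  prox(v) = soft_thresh(-1.2268, 0.1037) = -1.1231
Iteration 3: beta = 0.5, y = -1.1231 + 0.5*(-1.1231 + 2.2866) = -0.5414
  grad(y) = 5.5859, v = y - alpha*grad = -0.9034
  prox(v) = soft_thresh(-0.9034, 0.1037) = -0.7997
f(x_3) = 5*(-0.7997)^2 + 11*(-0.7997) + 1.6*|-0.7997| = -4.3196


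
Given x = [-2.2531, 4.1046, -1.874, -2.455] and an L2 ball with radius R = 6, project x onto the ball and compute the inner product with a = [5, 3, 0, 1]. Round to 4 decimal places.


Step 1: Compute ||x|| (intermediates to 6 decimals).
||x|| = sqrt((-2.2531)^2 + 4.1046^2 + (-1.874)^2 + (-2.455)^2) = 5.609198
Step 2: Project.
Since ||x|| <= R, proj = x (no scaling needed).
proj(x) = [-2.2531, 4.1046, -1.874, -2.455]
Step 3: Dot product.
a^T * proj(x) = 5*(-2.2531) + 3*4.1046 + 0*(-1.874) + 1*(-2.455) = -1.4067


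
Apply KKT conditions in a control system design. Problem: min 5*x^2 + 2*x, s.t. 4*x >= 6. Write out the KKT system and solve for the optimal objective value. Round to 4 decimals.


Step 1: Try lambda = 0 (constraint inactive).
x_unc = -2/(2*5) = -0.2
Check: 4*-0.2 = -0.8 < 6 -- violated!
Step 2: Constraint must be active: 4*x = 6
x* = 6/4 = 1.5
lambda = (2*5*1.5 + 2)/4 = 4.25
Step 3: Compute optimal value.
f(x*) = 5*1.5^2 + 2*1.5 = 14.25


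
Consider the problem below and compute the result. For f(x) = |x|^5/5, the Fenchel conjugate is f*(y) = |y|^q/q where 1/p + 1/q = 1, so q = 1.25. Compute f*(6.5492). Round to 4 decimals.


The conjugate exponent q satisfies 1/p + 1/q = 1.
p = 5, so q = 5/(5 - 1) = 1.25
|y|^q = 6.5492^1.25 = 10.477
f*(6.5492) = 10.477 / 1.25 = 8.3816


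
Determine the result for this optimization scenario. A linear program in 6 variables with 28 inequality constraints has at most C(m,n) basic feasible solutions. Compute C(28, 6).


Each vertex corresponds to some choice of n active constraints out of m, so the number of vertices is at most C(m, n) = m! / (n!(m-n)!).
m = 28, n = 6
Numerator: 28 * 27 * 26 * 25 * 24 * 23
Denominator: 6! = 720
C(28, 6) = 376740


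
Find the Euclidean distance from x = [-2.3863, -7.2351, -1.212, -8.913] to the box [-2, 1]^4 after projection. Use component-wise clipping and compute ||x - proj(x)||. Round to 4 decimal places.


Project each component onto [-2, 1].
clip(-2.3863) = -2.0, clip(-7.2351) = -2.0, clip(-1.212) = -1.212, clip(-8.913) = -2.0
Projection = [-2.0, -2.0, -1.212, -2.0]
Squared diffs: [0.1492, 27.4063, 0.0, 47.7896]
Distance = sqrt(75.3451) = 8.6802


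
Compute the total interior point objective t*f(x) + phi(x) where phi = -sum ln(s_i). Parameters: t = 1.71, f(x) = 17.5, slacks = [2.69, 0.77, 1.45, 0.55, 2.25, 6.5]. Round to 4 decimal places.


Step 1: Compute log-barrier.
ln values: [0.9895, -0.2614, 0.3716, -0.5978, 0.8109, 1.8718]
phi = -(0.9895 - 0.2614 + 0.3716 - 0.5978 + 0.8109 + 1.8718) = -3.1846
Step 2: Compute augmented objective.
t*f(x) = 1.71*17.5 = 29.925
Total = 29.925 - 3.1846 = 26.7404


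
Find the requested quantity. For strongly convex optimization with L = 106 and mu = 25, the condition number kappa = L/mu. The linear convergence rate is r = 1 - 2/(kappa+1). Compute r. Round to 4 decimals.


Step 1: Compute the condition number.
kappa = L/mu = 106/25 = 4.24
Step 2: Compute the convergence rate.
r = 1 - 2/(kappa + 1) = 1 - 2*mu/(L + mu) = (L - mu)/(L + mu) = 81/131 = 0.6183


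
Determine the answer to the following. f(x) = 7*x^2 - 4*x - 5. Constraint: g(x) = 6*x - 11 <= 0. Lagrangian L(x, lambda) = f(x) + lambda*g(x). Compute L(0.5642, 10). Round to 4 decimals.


Step 1: Evaluate f(x).
f(0.5642) = 7*0.5642^2 - 4*0.5642 - 5 = -5.0285
Step 2: Evaluate g(x).
g(0.5642) = 6*0.5642 - 11 = -7.6148
Step 3: Compute Lagrangian.
L = -5.0285 + 10*-7.6148 = -81.1765


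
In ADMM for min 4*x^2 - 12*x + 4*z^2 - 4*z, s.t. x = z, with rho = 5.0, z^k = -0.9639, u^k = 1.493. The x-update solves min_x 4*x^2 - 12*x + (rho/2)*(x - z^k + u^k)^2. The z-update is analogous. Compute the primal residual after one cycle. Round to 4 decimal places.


ADMM iteration with rho = 5.0, z^k = -0.9639, u^k = 1.493
Step 1: x-update.
Minimize 4*x^2 - 12*x + (5.0/2)*(x + 0.9639 + 1.493)^2
FOC: (2*4 + 5.0)*x = 12 + 5.0*(-0.9639 - 1.493)
x^{k+1} = -0.0219
Step 2: z-update.
Minimize 4*z^2 - 4*z + (5.0/2)*(-0.0219 - z + 1.493)^2
FOC: (2*4 + 5.0)*z = 4 + 5.0*(-0.0219 + 1.493)
z^{k+1} = 0.8735
Step 3: u-update.
u^{k+1} = 1.493 - 0.0219 - 0.8735 = 0.5976
Step 4: Primal residual = |-0.0219 - 0.8735| = 0.8954


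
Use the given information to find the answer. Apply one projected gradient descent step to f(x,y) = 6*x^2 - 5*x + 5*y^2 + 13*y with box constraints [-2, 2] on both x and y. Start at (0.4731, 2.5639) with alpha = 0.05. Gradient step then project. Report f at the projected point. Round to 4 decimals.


Step 1: Compute gradient at (0.4731, 2.5639).
grad_x = 2*6*0.4731 - 5 = 0.6772
grad_y = 2*5*2.5639 + 13 = 38.639
Step 2: Gradient step.
x_raw = 0.4731 - 0.05*0.6772 = 0.4392
y_raw = 2.5639 - 0.05*38.639 = 0.632
Step 3: Project onto [-2, 2].
x_proj = clip(0.4392) = 0.4392
y_proj = clip(0.632) = 0.632
Step 4: Evaluate f.
f(0.4392, 0.632) = 9.1735


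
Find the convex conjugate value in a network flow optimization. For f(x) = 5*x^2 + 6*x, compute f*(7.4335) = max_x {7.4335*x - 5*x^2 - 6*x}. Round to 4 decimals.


f*(y) = sup_x {y*x - a*x^2 - b*x} = sup_x {(y-b)*x - a*x^2}
FOC: (y - b) - 2a*x = 0 => x* = (y - b)/(2a)
x* = (7.4335 - 6)/(2*5) = 0.1434
f*(7.4335) = (y-b)^2/(4a) = (7.4335 - 6)^2/(4*5)
= 2.0549/20 = 0.1027


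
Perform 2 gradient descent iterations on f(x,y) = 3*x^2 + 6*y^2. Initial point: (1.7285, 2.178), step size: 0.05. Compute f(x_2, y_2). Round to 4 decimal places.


Gradient descent on f(x,y) = 3*x^2 + 6*y^2.
Starting point: (1.7285, 2.178), alpha = 0.05
Step 1: grad_x = 2*3*1.7285 = 10.371, grad_y = 2*6*2.178 = 26.136
  x_1 = 1.7285 - 0.05*10.371 = 1.21
  y_1 = 2.178 - 0.05*26.136 = 0.8712
Step 2: grad_x = 2*3*1.21 = 7.2597, grad_y = 2*6*0.8712 = 10.4544
  x_2 = 1.21 - 0.05*7.2597 = 0.847
  y_2 = 0.8712 - 0.05*10.4544 = 0.3485
f(0.847, 0.3485) = 3*0.847^2 + 6*0.3485^2 = 2.8807


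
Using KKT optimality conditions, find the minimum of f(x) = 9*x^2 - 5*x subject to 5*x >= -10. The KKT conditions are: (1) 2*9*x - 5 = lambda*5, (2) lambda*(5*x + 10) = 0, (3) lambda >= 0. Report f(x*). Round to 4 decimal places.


Step 1: Try lambda = 0 (constraint inactive).
Stationarity: 2*9*x - 5 = 0
x* = 5/(2*9) = 5/18 = 0.2778 (rounded; the exact value 5/18 is used below)
Check constraint: 5*0.2778 = 1.389 >= -10 -- satisfied.
Step 2: Compute optimal value.
f(x*) = 9*(5/18)^2 - 5*(5/18) = -0.6944


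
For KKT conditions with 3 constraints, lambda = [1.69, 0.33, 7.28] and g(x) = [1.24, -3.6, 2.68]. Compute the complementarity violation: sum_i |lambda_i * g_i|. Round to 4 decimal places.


KKT complementary slackness check:
lambda_1 * g_1 = 1.69 * 1.24 = 2.0956
lambda_2 * g_2 = 0.33 * -3.6 = -1.188
lambda_3 * g_3 = 7.28 * 2.68 = 19.5104
Total violation = 2.0956 + 1.188 + 19.5104 = 22.794


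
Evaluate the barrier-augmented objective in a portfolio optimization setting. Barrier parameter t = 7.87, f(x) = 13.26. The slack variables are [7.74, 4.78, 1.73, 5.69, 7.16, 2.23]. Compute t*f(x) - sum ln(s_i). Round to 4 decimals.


Step 1: Compute log-barrier.
ln values: [2.0464, 1.5644, 0.5481, 1.7387, 1.9685, 0.802]
phi = -(2.0464 + 1.5644 + 0.5481 + 1.7387 + 1.9685 + 0.802) = -8.6682
Step 2: Compute augmented objective.
t*f(x) = 7.87*13.26 = 104.3562
Total = 104.3562 - 8.6682 = 95.688


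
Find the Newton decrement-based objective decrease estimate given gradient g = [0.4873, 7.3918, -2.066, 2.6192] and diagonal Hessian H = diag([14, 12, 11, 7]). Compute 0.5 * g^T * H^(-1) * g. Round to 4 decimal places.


Step 1: H is diagonal, so H^(-1) * g = [0.0348, 0.616, -0.1878, 0.3742].
Step 2: g^T H^(-1) g = sum_i g_i^2 / H_ii
  = (0.4873)^2/14 + (7.3918)^2/12 + (-2.066)^2/11 + (2.6192)^2/7
  = 0.017 + 4.5532 + 0.388 + 0.98 = 5.9382
Step 3: Objective decrease = 0.5 * g^T H^(-1) g = 2.9691


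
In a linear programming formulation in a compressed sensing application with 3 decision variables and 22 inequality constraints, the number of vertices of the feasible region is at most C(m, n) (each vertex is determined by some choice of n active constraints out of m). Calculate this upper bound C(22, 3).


Each vertex corresponds to some choice of n active constraints out of m, so the number of vertices is at most C(m, n) = m! / (n!(m-n)!).
m = 22, n = 3
Numerator: 22 * 21 * 20
Denominator: 3! = 6
C(22, 3) = 1540


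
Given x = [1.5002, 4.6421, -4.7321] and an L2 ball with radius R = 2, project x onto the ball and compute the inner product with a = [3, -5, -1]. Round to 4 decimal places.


Step 1: Compute ||x|| (intermediates to 6 decimals).
||x|| = sqrt(1.5002^2 + 4.6421^2 + (-4.7321)^2) = 6.796504
Step 2: Project.
Since ||x|| > R, scale = R/||x|| = 2/6.796504 = 0.294269, proj(x) = scale * x
proj(x) = [0.441462, 1.366026, -1.39251]
Step 3: Dot product.
a^T * proj(x) = 3*0.441462 - 5*1.366026 - 1*(-1.39251) = -4.1132


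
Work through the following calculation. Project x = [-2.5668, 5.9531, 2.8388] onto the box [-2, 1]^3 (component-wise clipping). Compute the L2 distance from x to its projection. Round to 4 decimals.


Project each component onto [-2, 1].
clip(-2.5668) = -2.0, clip(5.9531) = 1.0, clip(2.8388) = 1.0
Projection = [-2.0, 1.0, 1.0]
Squared diffs: [0.3213, 24.5332, 3.3812]
Distance = sqrt(28.2357) = 5.3137


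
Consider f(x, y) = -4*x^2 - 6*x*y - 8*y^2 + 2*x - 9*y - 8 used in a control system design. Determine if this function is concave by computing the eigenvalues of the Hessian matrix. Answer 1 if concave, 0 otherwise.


The Hessian of f(x,y) = -4*x^2 - 6*x*y - 8*y^2 + 2*x - 9*y - 8 is:
H = [[-8, -6], [-6, -16]]
Trace = -8 - 16 = -24
Determinant = -8*-16 - (-6)^2 = 92
Discriminant = (-24)^2 - 4*92 = 208.0
Eigenvalues: lambda_1 = -19.2111, lambda_2 = -4.7889
The function is concave.

1


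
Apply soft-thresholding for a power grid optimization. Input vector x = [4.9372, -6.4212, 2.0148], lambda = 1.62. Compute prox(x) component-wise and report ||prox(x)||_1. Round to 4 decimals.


Soft-thresholding with lambda = 1.62:
prox(4.9372) = sign(4.9372)*max(|4.9372| - 1.62, 0) = 3.3172
prox(-6.4212) = sign(-6.4212)*max(|-6.4212| - 1.62, 0) = -4.8012
prox(2.0148) = sign(2.0148)*max(|2.0148| - 1.62, 0) = 0.3948
prox(x) = [3.3172, -4.8012, 0.3948]
||prox(x)||_1 = 3.3172 + 4.8012 + 0.3948 = 8.5132


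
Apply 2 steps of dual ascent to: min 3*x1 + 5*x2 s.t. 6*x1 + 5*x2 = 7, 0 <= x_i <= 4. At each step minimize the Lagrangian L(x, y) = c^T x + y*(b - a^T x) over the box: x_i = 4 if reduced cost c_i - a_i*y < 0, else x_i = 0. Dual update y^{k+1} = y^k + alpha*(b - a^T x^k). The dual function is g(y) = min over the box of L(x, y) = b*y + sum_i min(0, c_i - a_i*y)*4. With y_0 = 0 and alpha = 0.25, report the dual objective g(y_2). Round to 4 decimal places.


Dual ascent for LP: min 3*x1 + 5*x2, 6*x1 + 5*x2 = 7, 0 <= x_i <= 4
Step 1: y^k = 0.0, reduced costs: (3.0, 5.0)
  x^k = (0.0, 0.0), subgradient = b - a^T x = 7.0
  y^{k+1} = 0.0 + 0.25*7.0 = 1.75
Step 2: y^k = 1.75, reduced costs: (-7.5, -3.75)
  x^k = (4.0, 4.0), subgradient = b - a^T x = -37.0
  y^{k+1} = 1.75 + 0.25*-37.0 = -7.5
Dual objective at y_2 = -7.5: reduced costs (48.0, 42.5), box minimizer x = (0.0, 0.0)
g(y_2) = b*y + (c1 - a1*y)*x1 + (c2 - a2*y)*x2 = 7*(-7.5) + 48.0*0.0 + 42.5*0.0 = -52.5 + 0.0 + 0.0 = -52.5


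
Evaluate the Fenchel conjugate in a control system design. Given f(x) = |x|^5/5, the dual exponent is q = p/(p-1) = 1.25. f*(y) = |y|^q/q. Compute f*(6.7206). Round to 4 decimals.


The conjugate exponent q satisfies 1/p + 1/q = 1.
p = 5, so q = 5/(5 - 1) = 1.25
|y|^q = 6.7206^1.25 = 10.8208
f*(6.7206) = 10.8208 / 1.25 = 8.6567


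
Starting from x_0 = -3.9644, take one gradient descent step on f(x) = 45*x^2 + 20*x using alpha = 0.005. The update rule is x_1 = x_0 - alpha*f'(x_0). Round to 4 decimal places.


We compute the gradient at x_0 and apply the update.
f'(x) = 90*x + 20
f'(-3.9644) = 90*-3.9644 + 20 = -336.796
x_1 = -3.9644 - 0.005*-336.796 = -2.2804


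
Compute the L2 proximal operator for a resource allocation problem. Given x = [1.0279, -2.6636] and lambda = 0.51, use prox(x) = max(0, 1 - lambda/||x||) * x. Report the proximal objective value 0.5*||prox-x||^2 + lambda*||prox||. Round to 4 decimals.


Step 1: Compute ||x||.
||x|| = 2.8551
Step 2: Compute scaling factor.
scale = max(0, 1 - 0.51/2.8551) = 0.8214
Step 3: prox(x) = [0.8443, -2.1878]
||prox(x)|| = 2.3451
Step 4: Proximal objective.
0.5*||prox-x||^2 = 0.1301
lambda*||prox|| = 1.196
Total = 1.326


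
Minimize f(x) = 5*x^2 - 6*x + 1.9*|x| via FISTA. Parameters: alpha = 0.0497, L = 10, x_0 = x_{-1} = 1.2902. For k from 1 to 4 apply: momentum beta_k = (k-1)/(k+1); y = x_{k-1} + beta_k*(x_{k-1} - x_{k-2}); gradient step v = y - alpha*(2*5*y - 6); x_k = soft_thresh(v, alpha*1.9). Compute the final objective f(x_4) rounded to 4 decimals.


FISTA on f(x) = 5*x^2 - 6*x + 1.9*|x|
L = 10, alpha = 0.0497
Iteration 1: beta = 0.0, y = 1.2902 + 0.0*(1.2902 - 1.2902) = 1.2902
  grad(y) = 6.902, v = y - alpha*grad = 0.9472
  prox(v) = soft_thresh(0.9472, 0.0944) = 0.8527
Iteration 2: beta = 0.3333, y = 0.8527 + 0.3333*(0.8527 - 1.2902) = 0.7069
  grad(y) = 1.0692, v = y - alpha*grad = 0.6538
  prox(v) = soft_thresh(0.6538, 0.0944) = 0.5594
Iteration 3: beta = 0.5, y = 0.5594 + 0.5*(0.5594 - 0.8527) = 0.4127
  grad(y) = -1.8734, v = y - alpha*grad = 0.5058
  prox(v) = soft_thresh(0.5058, 0.0944) = 0.4113
Iteration 4: beta = 0.6, y = 0.4113 + 0.6*(0.4113 - 0.5594) = 0.3225
  grad(y) = -2.7747, v = y - alpha*grad = 0.4604
  prox(v) = soft_thresh(0.4604, 0.0944) = 0.366
f(x_4) = 5*0.366^2 - 6*0.366 + 1.9*|0.366| = -0.8308


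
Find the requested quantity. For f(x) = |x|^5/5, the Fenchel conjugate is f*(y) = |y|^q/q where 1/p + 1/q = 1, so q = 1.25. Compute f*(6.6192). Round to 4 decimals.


The conjugate exponent q satisfies 1/p + 1/q = 1.
p = 5, so q = 5/(5 - 1) = 1.25
|y|^q = 6.6192^1.25 = 10.6171
f*(6.6192) = 10.6171 / 1.25 = 8.4937


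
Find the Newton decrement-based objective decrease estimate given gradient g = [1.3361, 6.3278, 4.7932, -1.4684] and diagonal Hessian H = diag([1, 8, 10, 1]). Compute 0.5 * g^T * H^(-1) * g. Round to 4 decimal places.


Step 1: H is diagonal, so H^(-1) * g = [1.3361, 0.791, 0.4793, -1.4684].
Step 2: g^T H^(-1) g = sum_i g_i^2 / H_ii
  = (1.3361)^2/1 + (6.3278)^2/8 + (4.7932)^2/10 + (-1.4684)^2/1
  = 1.7852 + 5.0051 + 2.2975 + 2.1562 = 11.244
Step 3: Objective decrease = 0.5 * g^T H^(-1) g = 5.622


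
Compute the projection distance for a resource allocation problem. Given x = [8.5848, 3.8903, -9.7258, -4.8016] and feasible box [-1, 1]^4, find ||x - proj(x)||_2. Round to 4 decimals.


Project each component onto [-1, 1].
clip(8.5848) = 1.0, clip(3.8903) = 1.0, clip(-9.7258) = -1.0, clip(-4.8016) = -1.0
Projection = [1.0, 1.0, -1.0, -1.0]
Squared diffs: [57.5292, 8.3538, 76.1396, 14.4522]
Distance = sqrt(156.4748) = 12.509


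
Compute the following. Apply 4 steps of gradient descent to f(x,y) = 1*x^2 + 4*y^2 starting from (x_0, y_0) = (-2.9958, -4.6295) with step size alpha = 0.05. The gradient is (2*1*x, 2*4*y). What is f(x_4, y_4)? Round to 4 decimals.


Gradient descent on f(x,y) = 1*x^2 + 4*y^2.
Starting point: (-2.9958, -4.6295), alpha = 0.05
Step 1: grad_x = 2*1*-2.9958 = -5.9916, grad_y = 2*4*-4.6295 = -37.036
  x_1 = -2.9958 - 0.05*-5.9916 = -2.6962
  y_1 = -4.6295 - 0.05*-37.036 = -2.7777
Step 2: grad_x = 2*1*-2.6962 = -5.3924, grad_y = 2*4*-2.7777 = -22.2216
  x_2 = -2.6962 - 0.05*-5.3924 = -2.4266
  y_2 = -2.7777 - 0.05*-22.2216 = -1.6666
Step 3: grad_x = 2*1*-2.4266 = -4.8532, grad_y = 2*4*-1.6666 = -13.333
  x_3 = -2.4266 - 0.05*-4.8532 = -2.1839
  y_3 = -1.6666 - 0.05*-13.333 = -1.0
Step 4: grad_x = 2*1*-2.1839 = -4.3679, grad_y = 2*4*-1.0 = -7.9998
  x_4 = -2.1839 - 0.05*-4.3679 = -1.9655
  y_4 = -1.0 - 0.05*-7.9998 = -0.6
f(-1.9655, -0.6) = 1*(-1.9655)^2 + 4*(-0.6)^2 = 5.3033


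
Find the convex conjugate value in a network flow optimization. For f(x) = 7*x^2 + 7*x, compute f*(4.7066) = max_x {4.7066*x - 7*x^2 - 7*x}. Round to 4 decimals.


f*(y) = sup_x {y*x - a*x^2 - b*x} = sup_x {(y-b)*x - a*x^2}
FOC: (y - b) - 2a*x = 0 => x* = (y - b)/(2a)
x* = (4.7066 - 7)/(2*7) = -0.1638
f*(4.7066) = (y-b)^2/(4a) = (4.7066 - 7)^2/(4*7)
= 5.2597/28 = 0.1878


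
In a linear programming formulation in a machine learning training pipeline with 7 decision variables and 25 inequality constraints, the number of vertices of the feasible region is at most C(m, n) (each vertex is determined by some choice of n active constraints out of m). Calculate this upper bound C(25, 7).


Each vertex corresponds to some choice of n active constraints out of m, so the number of vertices is at most C(m, n) = m! / (n!(m-n)!).
m = 25, n = 7
Numerator: 25 * 24 * 23 * 22 * 21 * 20 * 19
Denominator: 7! = 5040
C(25, 7) = 480700


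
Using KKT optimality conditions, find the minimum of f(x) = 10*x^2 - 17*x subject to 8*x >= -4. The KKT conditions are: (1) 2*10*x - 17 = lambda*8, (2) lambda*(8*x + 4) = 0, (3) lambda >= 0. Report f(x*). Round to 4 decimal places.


Step 1: Try lambda = 0 (constraint inactive).
Stationarity: 2*10*x - 17 = 0
x* = 17/(2*10) = 0.85
Check constraint: 8*0.85 = 6.8 >= -4 -- satisfied.
Step 2: Compute optimal value.
f(x*) = 10*0.85^2 - 17*0.85 = -7.225


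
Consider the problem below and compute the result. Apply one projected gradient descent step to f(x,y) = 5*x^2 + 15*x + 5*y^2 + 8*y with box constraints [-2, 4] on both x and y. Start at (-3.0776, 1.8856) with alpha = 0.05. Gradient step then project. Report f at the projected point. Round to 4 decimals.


Step 1: Compute gradient at (-3.0776, 1.8856).
grad_x = 2*5*-3.0776 + 15 = -15.776
grad_y = 2*5*1.8856 + 8 = 26.856
Step 2: Gradient step.
x_raw = -3.0776 - 0.05*-15.776 = -2.2888
y_raw = 1.8856 - 0.05*26.856 = 0.5428
Step 3: Project onto [-2, 4].
x_proj = clip(-2.2888) = -2.0
y_proj = clip(0.5428) = 0.5428
Step 4: Evaluate f.
f(-2.0, 0.5428) = -4.1844


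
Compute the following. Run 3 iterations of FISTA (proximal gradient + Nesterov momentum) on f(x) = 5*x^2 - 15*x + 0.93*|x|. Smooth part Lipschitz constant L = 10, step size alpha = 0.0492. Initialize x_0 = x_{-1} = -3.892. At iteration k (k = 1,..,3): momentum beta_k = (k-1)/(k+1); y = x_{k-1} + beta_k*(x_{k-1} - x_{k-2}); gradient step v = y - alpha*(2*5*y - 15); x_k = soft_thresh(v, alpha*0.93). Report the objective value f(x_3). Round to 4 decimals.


FISTA on f(x) = 5*x^2 - 15*x + 0.93*|x|
L = 10, alpha = 0.0492
Iteration 1: beta = 0.0, y = -3.892 + 0.0*(-3.892 + 3.892) = -3.892
  grad(y) = -53.92, v = y - alpha*grad = -1.2391
  prox(v) = soft_thresh(-1.2391, 0.0458) = -1.1934
Iteration 2: beta = 0.3333, y = -1.1934 + 0.3333*(-1.1934 + 3.892) = -0.2938
  grad(y) = -17.9384, v = y - alpha*grad = 0.5887
  prox(v) = soft_thresh(0.5887, 0.0458) = 0.543
Iteration 3: beta = 0.5, y = 0.543 + 0.5*(0.543 + 1.1934) = 1.4111
  grad(y) = -0.8885, v = y - alpha*grad = 1.4549
  prox(v) = soft_thresh(1.4549, 0.0458) = 1.4091
f(x_3) = 5*1.4091^2 - 15*1.4091 + 0.93*|1.4091| = -9.8982


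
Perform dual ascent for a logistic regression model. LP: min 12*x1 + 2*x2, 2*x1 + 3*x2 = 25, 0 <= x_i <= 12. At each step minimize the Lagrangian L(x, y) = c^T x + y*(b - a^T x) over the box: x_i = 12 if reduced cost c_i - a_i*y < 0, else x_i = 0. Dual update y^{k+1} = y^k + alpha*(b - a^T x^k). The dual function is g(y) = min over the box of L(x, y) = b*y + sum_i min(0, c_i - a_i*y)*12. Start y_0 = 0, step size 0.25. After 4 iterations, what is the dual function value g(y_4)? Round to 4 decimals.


Dual ascent for LP: min 12*x1 + 2*x2, 2*x1 + 3*x2 = 25, 0 <= x_i <= 12
Step 1: y^k = 0.0, reduced costs: (12.0, 2.0)
  x^k = (0.0, 0.0), subgradient = b - a^T x = 25.0
  y^{k+1} = 0.0 + 0.25*25.0 = 6.25
Step 2: y^k = 6.25, reduced costs: (-0.5, -16.75)
  x^k = (12.0, 12.0), subgradient = b - a^T x = -35.0
  y^{k+1} = 6.25 + 0.25*-35.0 = -2.5
Step 3: y^k = -2.5, reduced costs: (17.0, 9.5)
  x^k = (0.0, 0.0), subgradient = b - a^T x = 25.0
  y^{k+1} = -2.5 + 0.25*25.0 = 3.75
Step 4: y^k = 3.75, reduced costs: (4.5, -9.25)
  x^k = (0.0, 12.0), subgradient = b - a^T x = -11.0
  y^{k+1} = 3.75 + 0.25*-11.0 = 1.0
Dual objective at y_4 = 1.0: reduced costs (10.0, -1.0), box minimizer x = (0.0, 12.0)
g(y_4) = b*y + (c1 - a1*y)*x1 + (c2 - a2*y)*x2 = 25*1.0 + 10.0*0.0 + (-1.0)*12.0 = 25.0 + 0.0 - 12.0 = 13.0


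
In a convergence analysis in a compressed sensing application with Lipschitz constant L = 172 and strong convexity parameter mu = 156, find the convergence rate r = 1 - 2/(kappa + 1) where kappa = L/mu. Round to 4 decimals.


Step 1: Compute the condition number.
kappa = L/mu = 172/156 = 1.1026
Step 2: Compute the convergence rate.
r = 1 - 2/(kappa + 1) = 1 - 2*mu/(L + mu) = (L - mu)/(L + mu) = 16/328 = 0.0488


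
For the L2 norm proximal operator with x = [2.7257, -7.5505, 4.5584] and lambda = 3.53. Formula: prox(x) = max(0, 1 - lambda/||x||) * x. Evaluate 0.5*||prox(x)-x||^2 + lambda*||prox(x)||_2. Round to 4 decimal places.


Step 1: Compute ||x||.
||x|| = 9.2314
Step 2: Compute scaling factor.
scale = max(0, 1 - 3.53/9.2314) = 0.6176
Step 3: prox(x) = [1.6834, -4.6633, 2.8153]
||prox(x)|| = 5.7014
Step 4: Proximal objective.
0.5*||prox-x||^2 = 6.2305
lambda*||prox|| = 20.1259
Total = 26.3563


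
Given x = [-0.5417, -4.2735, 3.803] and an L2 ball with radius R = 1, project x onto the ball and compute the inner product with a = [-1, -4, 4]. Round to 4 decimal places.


Step 1: Compute ||x|| (intermediates to 6 decimals).
||x|| = sqrt((-0.5417)^2 + (-4.2735)^2 + 3.803^2) = 5.746221
Step 2: Project.
Since ||x|| > R, scale = R/||x|| = 1/5.746221 = 0.174027, proj(x) = scale * x
proj(x) = [-0.09427, -0.743704, 0.661825]
Step 3: Dot product.
a^T * proj(x) = -1*(-0.09427) - 4*(-0.743704) + 4*0.661825 = 5.7164


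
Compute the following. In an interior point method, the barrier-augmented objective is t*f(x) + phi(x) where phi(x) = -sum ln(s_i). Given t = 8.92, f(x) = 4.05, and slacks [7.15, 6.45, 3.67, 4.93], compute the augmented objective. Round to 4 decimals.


Step 1: Compute log-barrier.
ln values: [1.9671, 1.8641, 1.3002, 1.5953]
phi = -(1.9671 + 1.8641 + 1.3002 + 1.5953) = -6.7267
Step 2: Compute augmented objective.
t*f(x) = 8.92*4.05 = 36.126
Total = 36.126 - 6.7267 = 29.3993


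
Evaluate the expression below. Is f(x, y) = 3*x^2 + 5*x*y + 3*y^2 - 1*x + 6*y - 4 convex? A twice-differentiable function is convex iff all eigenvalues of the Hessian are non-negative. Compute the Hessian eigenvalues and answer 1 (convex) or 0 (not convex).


The Hessian of f(x,y) = 3*x^2 + 5*x*y + 3*y^2 - 1*x + 6*y - 4 is:
H = [[6, 5], [5, 6]]
Trace = 6 + 6 = 12
Determinant = 6*6 - (5)^2 = 11
Discriminant = (12)^2 - 4*11 = 100.0
Eigenvalues: lambda_1 = 1.0, lambda_2 = 11.0
The function is convex.

1


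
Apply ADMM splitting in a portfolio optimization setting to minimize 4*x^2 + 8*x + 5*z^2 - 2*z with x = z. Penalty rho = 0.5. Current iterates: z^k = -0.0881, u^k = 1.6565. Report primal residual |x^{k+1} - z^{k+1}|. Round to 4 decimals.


ADMM iteration with rho = 0.5, z^k = -0.0881, u^k = 1.6565
Step 1: x-update.
Minimize 4*x^2 + 8*x + (0.5/2)*(x + 0.0881 + 1.6565)^2
FOC: (2*4 + 0.5)*x = -8 + 0.5*(-0.0881 - 1.6565)
x^{k+1} = -1.0438
Step 2: z-update.
Minimize 5*z^2 - 2*z + (0.5/2)*(-1.0438 - z + 1.6565)^2
FOC: (2*5 + 0.5)*z = 2 + 0.5*(-1.0438 + 1.6565)
z^{k+1} = 0.2197
Step 3: u-update.
u^{k+1} = 1.6565 - 1.0438 - 0.2197 = 0.393
Step 4: Primal residual = |-1.0438 - 0.2197| = 1.2635


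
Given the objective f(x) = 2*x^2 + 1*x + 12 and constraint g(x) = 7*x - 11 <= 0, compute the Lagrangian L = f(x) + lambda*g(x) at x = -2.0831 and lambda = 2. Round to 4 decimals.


Step 1: Evaluate f(x).
f(-2.0831) = 2*(-2.0831)^2 + 1*(-2.0831) + 12 = 18.5955
Step 2: Evaluate g(x).
g(-2.0831) = 7*-2.0831 - 11 = -25.5817
Step 3: Compute Lagrangian.
L = 18.5955 + 2*-25.5817 = -32.5679


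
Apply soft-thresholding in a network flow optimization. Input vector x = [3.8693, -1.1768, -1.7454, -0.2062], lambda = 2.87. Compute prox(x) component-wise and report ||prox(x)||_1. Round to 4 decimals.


Soft-thresholding with lambda = 2.87:
prox(3.8693) = sign(3.8693)*max(|3.8693| - 2.87, 0) = 0.9993
prox(-1.1768) = sign(-1.1768)*max(|-1.1768| - 2.87, 0) = 0.0
prox(-1.7454) = sign(-1.7454)*max(|-1.7454| - 2.87, 0) = 0.0
prox(-0.2062) = sign(-0.2062)*max(|-0.2062| - 2.87, 0) = 0.0
prox(x) = [0.9993, 0.0, 0.0, 0.0]
||prox(x)||_1 = 0.9993 + 0.0 + 0.0 + 0.0 = 0.9993


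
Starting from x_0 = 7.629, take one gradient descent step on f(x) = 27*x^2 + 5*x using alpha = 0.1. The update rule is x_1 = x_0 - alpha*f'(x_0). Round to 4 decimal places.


We compute the gradient at x_0 and apply the update.
f'(x) = 54*x + 5
f'(7.629) = 54*7.629 + 5 = 416.966
x_1 = 7.629 - 0.1*416.966 = -34.0676


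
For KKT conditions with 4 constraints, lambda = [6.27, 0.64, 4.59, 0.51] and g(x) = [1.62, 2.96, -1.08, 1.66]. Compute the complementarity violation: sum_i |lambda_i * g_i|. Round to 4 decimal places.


KKT complementary slackness check:
lambda_1 * g_1 = 6.27 * 1.62 = 10.1574
lambda_2 * g_2 = 0.64 * 2.96 = 1.8944
lambda_3 * g_3 = 4.59 * -1.08 = -4.9572
lambda_4 * g_4 = 0.51 * 1.66 = 0.8466
Total violation = 10.1574 + 1.8944 + 4.9572 + 0.8466 = 17.8556


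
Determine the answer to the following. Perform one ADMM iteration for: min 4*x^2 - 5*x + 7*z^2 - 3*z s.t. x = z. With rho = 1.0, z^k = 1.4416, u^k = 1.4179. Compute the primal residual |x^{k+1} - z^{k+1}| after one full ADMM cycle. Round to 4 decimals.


ADMM iteration with rho = 1.0, z^k = 1.4416, u^k = 1.4179
Step 1: x-update.
Minimize 4*x^2 - 5*x + (1.0/2)*(x - 1.4416 + 1.4179)^2
FOC: (2*4 + 1.0)*x = 5 + 1.0*(1.4416 - 1.4179)
x^{k+1} = 0.5582
Step 2: z-update.
Minimize 7*z^2 - 3*z + (1.0/2)*(0.5582 - z + 1.4179)^2
FOC: (2*7 + 1.0)*z = 3 + 1.0*(0.5582 + 1.4179)
z^{k+1} = 0.3317
Step 3: u-update.
u^{k+1} = 1.4179 + 0.5582 - 0.3317 = 1.6443
Step 4: Primal residual = |0.5582 - 0.3317| = 0.2264


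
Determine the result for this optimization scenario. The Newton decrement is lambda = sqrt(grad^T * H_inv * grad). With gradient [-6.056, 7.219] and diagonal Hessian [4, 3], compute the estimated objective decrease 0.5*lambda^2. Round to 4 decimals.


Step 1: H is diagonal, so H^(-1) * g = [-1.514, 2.4063].
Step 2: g^T H^(-1) g = sum_i g_i^2 / H_ii
  = (-6.056)^2/4 + (7.219)^2/3
  = 9.1688 + 17.3713 = 26.5401
Step 3: Objective decrease = 0.5 * g^T H^(-1) g = 13.2701


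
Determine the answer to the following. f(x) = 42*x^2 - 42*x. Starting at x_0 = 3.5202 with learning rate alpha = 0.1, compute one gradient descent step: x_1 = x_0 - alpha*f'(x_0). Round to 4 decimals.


We compute the gradient at x_0 and apply the update.
f'(x) = 84*x - 42
f'(3.5202) = 84*3.5202 - 42 = 253.6968
x_1 = 3.5202 - 0.1*253.6968 = -21.8495


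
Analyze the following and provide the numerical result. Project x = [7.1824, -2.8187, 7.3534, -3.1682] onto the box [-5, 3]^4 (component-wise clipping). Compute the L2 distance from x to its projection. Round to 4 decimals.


Project each component onto [-5, 3].
clip(7.1824) = 3.0, clip(-2.8187) = -2.8187, clip(7.3534) = 3.0, clip(-3.1682) = -3.1682
Projection = [3.0, -2.8187, 3.0, -3.1682]
Squared diffs: [17.4925, 0.0, 18.9521, 0.0]
Distance = sqrt(36.4446) = 6.0369


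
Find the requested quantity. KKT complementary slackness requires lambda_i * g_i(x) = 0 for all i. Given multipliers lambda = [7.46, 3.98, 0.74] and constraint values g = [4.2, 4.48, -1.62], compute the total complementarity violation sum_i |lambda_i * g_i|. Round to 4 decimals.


KKT complementary slackness check:
lambda_1 * g_1 = 7.46 * 4.2 = 31.332
lambda_2 * g_2 = 3.98 * 4.48 = 17.8304
lambda_3 * g_3 = 0.74 * -1.62 = -1.1988
Total violation = 31.332 + 17.8304 + 1.1988 = 50.3612


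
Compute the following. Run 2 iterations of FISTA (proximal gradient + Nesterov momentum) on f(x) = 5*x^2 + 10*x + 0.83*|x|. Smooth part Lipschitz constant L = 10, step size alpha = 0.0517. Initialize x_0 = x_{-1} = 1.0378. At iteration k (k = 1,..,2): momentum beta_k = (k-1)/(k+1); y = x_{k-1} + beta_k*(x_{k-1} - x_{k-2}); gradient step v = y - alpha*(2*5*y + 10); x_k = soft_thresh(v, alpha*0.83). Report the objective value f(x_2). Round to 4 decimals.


FISTA on f(x) = 5*x^2 + 10*x + 0.83*|x|
L = 10, alpha = 0.0517
Iteration 1: beta = 0.0, y = 1.0378 + 0.0*(1.0378 - 1.0378) = 1.0378
  grad(y) = 20.378, v = y - alpha*grad = -0.0157
  prox(v) = soft_thresh(-0.0157, 0.0429) = 0.0
Iteration 2: beta = 0.3333, y = 0.0 + 0.3333*(0.0 - 1.0378) = -0.3459
  grad(y) = 6.5407, v = y - alpha*grad = -0.6841
  prox(v) = soft_thresh(-0.6841, 0.0429) = -0.6412
f(x_2) = 5*(-0.6412)^2 + 10*(-0.6412) + 0.83*|-0.6412| = -3.824


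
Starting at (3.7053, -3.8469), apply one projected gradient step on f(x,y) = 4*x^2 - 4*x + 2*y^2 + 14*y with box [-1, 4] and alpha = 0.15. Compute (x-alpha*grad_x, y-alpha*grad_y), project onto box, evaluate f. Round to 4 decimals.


Step 1: Compute gradient at (3.7053, -3.8469).
grad_x = 2*4*3.7053 - 4 = 25.6424
grad_y = 2*2*-3.8469 + 14 = -1.3876
Step 2: Gradient step.
x_raw = 3.7053 - 0.15*25.6424 = -0.1411
y_raw = -3.8469 - 0.15*-1.3876 = -3.6388
Step 3: Project onto [-1, 4].
x_proj = clip(-0.1411) = -0.1411
y_proj = clip(-3.6388) = -1.0
Step 4: Evaluate f.
f(-0.1411, -1.0) = -11.3562


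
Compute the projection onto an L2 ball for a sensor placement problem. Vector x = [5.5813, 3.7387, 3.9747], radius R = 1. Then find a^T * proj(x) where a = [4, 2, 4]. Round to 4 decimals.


Step 1: Compute ||x|| (intermediates to 6 decimals).
||x|| = sqrt(5.5813^2 + 3.7387^2 + 3.9747^2) = 7.805577
Step 2: Project.
Since ||x|| > R, scale = R/||x|| = 1/7.805577 = 0.128114, proj(x) = scale * x
proj(x) = [0.715043, 0.47898, 0.509215]
Step 3: Dot product.
a^T * proj(x) = 4*0.715043 + 2*0.47898 + 4*0.509215 = 5.855


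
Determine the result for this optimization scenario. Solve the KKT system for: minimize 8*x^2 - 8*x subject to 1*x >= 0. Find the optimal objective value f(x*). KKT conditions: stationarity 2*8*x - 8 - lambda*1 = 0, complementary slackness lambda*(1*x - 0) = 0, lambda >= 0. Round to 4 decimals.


Step 1: Try lambda = 0 (constraint inactive).
Stationarity: 2*8*x - 8 = 0
x* = 8/(2*8) = 0.5
Check constraint: 1*0.5 = 0.5 >= 0 -- satisfied.
Step 2: Compute optimal value.
f(x*) = 8*0.5^2 - 8*0.5 = -2.0


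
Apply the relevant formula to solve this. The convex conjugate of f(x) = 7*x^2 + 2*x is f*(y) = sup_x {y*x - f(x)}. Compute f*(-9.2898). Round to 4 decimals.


f*(y) = sup_x {y*x - a*x^2 - b*x} = sup_x {(y-b)*x - a*x^2}
FOC: (y - b) - 2a*x = 0 => x* = (y - b)/(2a)
x* = (-9.2898 - 2)/(2*7) = -0.8064
f*(-9.2898) = (y-b)^2/(4a) = (-9.2898 - 2)^2/(4*7)
= 127.4596/28 = 4.5521


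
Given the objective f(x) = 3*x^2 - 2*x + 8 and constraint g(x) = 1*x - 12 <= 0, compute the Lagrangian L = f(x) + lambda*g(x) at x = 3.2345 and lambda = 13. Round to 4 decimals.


Step 1: Evaluate f(x).
f(3.2345) = 3*3.2345^2 - 2*3.2345 + 8 = 32.917
Step 2: Evaluate g(x).
g(3.2345) = 1*3.2345 - 12 = -8.7655
Step 3: Compute Lagrangian.
L = 32.917 + 13*-8.7655 = -81.0345


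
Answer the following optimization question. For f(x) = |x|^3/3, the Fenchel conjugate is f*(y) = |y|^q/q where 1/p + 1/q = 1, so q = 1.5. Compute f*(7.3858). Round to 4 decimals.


The conjugate exponent q satisfies 1/p + 1/q = 1.
p = 3, so q = 3/(3 - 1) = 1.5
|y|^q = 7.3858^1.5 = 20.0723
f*(7.3858) = 20.0723 / 1.5 = 13.3815


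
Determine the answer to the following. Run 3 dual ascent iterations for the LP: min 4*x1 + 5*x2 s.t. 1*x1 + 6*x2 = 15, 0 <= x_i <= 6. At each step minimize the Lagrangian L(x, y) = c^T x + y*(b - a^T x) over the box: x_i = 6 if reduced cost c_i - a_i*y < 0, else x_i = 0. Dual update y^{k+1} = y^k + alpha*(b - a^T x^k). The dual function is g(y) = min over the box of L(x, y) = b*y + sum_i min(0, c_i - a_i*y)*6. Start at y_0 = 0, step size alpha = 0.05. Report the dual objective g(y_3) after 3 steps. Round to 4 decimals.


Dual ascent for LP: min 4*x1 + 5*x2, 1*x1 + 6*x2 = 15, 0 <= x_i <= 6
Step 1: y^k = 0.0, reduced costs: (4.0, 5.0)
  x^k = (0.0, 0.0), subgradient = b - a^T x = 15.0
  y^{k+1} = 0.0 + 0.05*15.0 = 0.75
Step 2: y^k = 0.75, reduced costs: (3.25, 0.5)
  x^k = (0.0, 0.0), subgradient = b - a^T x = 15.0
  y^{k+1} = 0.75 + 0.05*15.0 = 1.5
Step 3: y^k = 1.5, reduced costs: (2.5, -4.0)
  x^k = (0.0, 6.0), subgradient = b - a^T x = -21.0
  y^{k+1} = 1.5 + 0.05*-21.0 = 0.45
Dual objective at y_3 = 0.45: reduced costs (3.55, 2.3), box minimizer x = (0.0, 0.0)
g(y_3) = b*y + (c1 - a1*y)*x1 + (c2 - a2*y)*x2 = 15*0.45 + 3.55*0.0 + 2.3*0.0 = 6.75 + 0.0 + 0.0 = 6.75


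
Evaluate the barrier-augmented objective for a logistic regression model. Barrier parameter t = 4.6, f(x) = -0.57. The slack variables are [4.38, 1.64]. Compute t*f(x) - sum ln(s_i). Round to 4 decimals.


Step 1: Compute log-barrier.
ln values: [1.477, 0.4947]
phi = -(1.477 + 0.4947) = -1.9717
Step 2: Compute augmented objective.
t*f(x) = 4.6*-0.57 = -2.622
Total = -2.622 - 1.9717 = -4.5937
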